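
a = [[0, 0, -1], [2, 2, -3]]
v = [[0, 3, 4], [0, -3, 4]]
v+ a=[[0, 3, 3], [2, -1, 1]]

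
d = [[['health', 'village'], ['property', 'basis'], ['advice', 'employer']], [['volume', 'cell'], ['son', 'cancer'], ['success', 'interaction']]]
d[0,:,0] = ['health', 'property', 'advice']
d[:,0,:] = [['health', 'village'], ['volume', 'cell']]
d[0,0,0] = 'health'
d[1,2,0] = 'success'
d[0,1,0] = 'property'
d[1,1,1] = 'cancer'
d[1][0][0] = 'volume'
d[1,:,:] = [['volume', 'cell'], ['son', 'cancer'], ['success', 'interaction']]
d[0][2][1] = 'employer'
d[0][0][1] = 'village'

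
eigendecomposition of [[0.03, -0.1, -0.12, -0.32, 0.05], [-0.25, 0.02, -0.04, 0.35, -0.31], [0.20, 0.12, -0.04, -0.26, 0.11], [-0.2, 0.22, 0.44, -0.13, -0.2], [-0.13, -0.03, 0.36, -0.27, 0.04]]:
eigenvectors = [[-0.40+0.00j, 0.47+0.00j, (0.4+0.32j), 0.40-0.32j, (0.64+0j)], [(0.74+0j), (0.14+0j), -0.28+0.23j, (-0.28-0.23j), (-0.44+0j)], [(-0.23+0j), -0.00+0.00j, (0.56+0j), (0.56-0j), (0.26+0j)], [0.35+0.00j, 0.66+0.00j, 0.27-0.34j, 0.27+0.34j, 0.01+0.00j], [(-0.34+0j), (0.56+0j), (0.01-0.33j), 0.01+0.33j, -0.57+0.00j]]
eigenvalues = [(0.47+0j), (-0.39+0j), (-0.08+0.26j), (-0.08-0.26j), 0j]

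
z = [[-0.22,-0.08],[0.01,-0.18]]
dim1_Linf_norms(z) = [0.22, 0.18]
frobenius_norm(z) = 0.30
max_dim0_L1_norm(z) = 0.26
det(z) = 0.04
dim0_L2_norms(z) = [0.22, 0.2]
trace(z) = -0.40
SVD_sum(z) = [[-0.18,-0.13], [-0.08,-0.06]] + [[-0.04, 0.05],[0.09, -0.12]]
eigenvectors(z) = [[0.94+0.00j, 0.94-0.00j], [-0.24-0.24j, (-0.24+0.24j)]]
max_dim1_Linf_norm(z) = 0.22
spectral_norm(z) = 0.25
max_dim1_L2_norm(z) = 0.23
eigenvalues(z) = [(-0.2+0.02j), (-0.2-0.02j)]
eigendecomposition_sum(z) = [[-0.11-0.09j, -0.04-0.40j], [0.01+0.05j, -0.09+0.11j]] + [[(-0.11+0.09j), (-0.04+0.4j)], [0.01-0.05j, (-0.09-0.11j)]]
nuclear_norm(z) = 0.41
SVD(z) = [[-0.92, -0.4], [-0.4, 0.92]] @ diag([0.24531128874149277, 0.1646887112585072]) @ [[0.80,0.59], [0.59,-0.80]]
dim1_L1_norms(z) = [0.3, 0.19]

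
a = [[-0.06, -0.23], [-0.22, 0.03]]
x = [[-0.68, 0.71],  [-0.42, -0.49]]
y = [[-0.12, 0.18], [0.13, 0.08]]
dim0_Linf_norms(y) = [0.13, 0.18]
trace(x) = -1.17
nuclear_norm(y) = 0.37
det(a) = -0.05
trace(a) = -0.03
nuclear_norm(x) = 1.63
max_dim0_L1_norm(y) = 0.26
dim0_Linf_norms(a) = [0.22, 0.23]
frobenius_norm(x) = 1.18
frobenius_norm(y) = 0.26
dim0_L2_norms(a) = [0.23, 0.23]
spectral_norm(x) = 0.99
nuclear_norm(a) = 0.46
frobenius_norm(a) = 0.33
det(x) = 0.63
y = x @ a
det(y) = -0.03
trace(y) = -0.04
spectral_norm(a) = 0.25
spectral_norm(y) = 0.22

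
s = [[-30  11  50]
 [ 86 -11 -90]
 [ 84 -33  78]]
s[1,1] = -11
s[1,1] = -11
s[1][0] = 86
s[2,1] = -33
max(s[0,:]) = 50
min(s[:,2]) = -90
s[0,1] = 11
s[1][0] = 86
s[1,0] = 86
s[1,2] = -90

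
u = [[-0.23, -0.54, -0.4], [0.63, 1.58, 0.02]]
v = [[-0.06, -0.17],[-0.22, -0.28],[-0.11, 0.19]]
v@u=[[-0.09, -0.24, 0.02], [-0.13, -0.32, 0.08], [0.14, 0.36, 0.05]]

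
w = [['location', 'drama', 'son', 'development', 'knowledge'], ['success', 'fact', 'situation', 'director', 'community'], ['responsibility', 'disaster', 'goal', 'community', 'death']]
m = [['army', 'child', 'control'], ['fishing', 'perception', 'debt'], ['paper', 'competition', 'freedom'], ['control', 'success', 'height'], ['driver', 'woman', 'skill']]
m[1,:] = ['fishing', 'perception', 'debt']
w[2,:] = ['responsibility', 'disaster', 'goal', 'community', 'death']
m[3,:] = ['control', 'success', 'height']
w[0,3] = 'development'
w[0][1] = 'drama'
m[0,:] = ['army', 'child', 'control']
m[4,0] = 'driver'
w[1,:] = ['success', 'fact', 'situation', 'director', 'community']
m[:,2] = ['control', 'debt', 'freedom', 'height', 'skill']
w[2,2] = 'goal'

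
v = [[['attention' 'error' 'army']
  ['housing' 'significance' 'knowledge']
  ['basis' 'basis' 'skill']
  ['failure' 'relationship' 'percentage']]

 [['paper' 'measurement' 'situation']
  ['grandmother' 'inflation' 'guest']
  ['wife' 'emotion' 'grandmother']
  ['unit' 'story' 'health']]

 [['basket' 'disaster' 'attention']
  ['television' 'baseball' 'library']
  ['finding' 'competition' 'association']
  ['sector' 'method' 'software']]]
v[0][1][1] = 'significance'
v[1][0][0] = 'paper'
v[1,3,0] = 'unit'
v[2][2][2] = 'association'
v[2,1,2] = 'library'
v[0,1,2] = 'knowledge'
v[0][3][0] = 'failure'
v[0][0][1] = 'error'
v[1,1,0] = 'grandmother'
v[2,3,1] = 'method'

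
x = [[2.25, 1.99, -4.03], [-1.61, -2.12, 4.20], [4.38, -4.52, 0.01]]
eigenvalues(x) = [(0.36+0j), (-0.11+5.93j), (-0.11-5.93j)]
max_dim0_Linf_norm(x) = 4.52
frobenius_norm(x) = 9.47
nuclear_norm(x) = 13.64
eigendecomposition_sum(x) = [[(0.2-0j), 0.19+0.00j, (-0.02-0j)], [(0.18-0j), 0.17+0.00j, -0.01-0.00j], [0.18-0.00j, (0.17+0j), -0.02-0.00j]] + [[1.02+1.32j, (0.9-1.57j), -2.01+0.10j], [-0.90-1.51j, (-1.15+1.52j), (2.11+0.16j)], [2.10-1.48j, -2.35-1.49j, (0.01+3.09j)]] + [[1.02-1.32j, 0.90+1.57j, -2.01-0.10j], [-0.90+1.51j, (-1.15-1.52j), (2.11-0.16j)], [(2.1+1.48j), -2.35+1.49j, 0.01-3.09j]]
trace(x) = 0.14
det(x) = 12.56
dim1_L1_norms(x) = [8.27, 7.93, 8.91]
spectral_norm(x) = 7.06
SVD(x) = [[0.7, 0.13, -0.7],[-0.7, -0.04, -0.71],[-0.12, 0.99, 0.06]] @ diag([7.0648058699961815, 6.293937746006998, 0.28242816547904537]) @ [[0.31, 0.48, -0.82],[0.75, -0.66, -0.11],[-0.59, -0.58, -0.57]]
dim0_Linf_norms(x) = [4.38, 4.52, 4.2]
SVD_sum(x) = [[1.53,  2.40,  -4.06],[-1.54,  -2.41,  4.06],[-0.26,  -0.41,  0.69]] + [[0.6, -0.53, -0.09], [-0.19, 0.17, 0.03], [4.65, -4.1, -0.67]] + [[0.12,  0.11,  0.11], [0.12,  0.12,  0.11], [-0.01,  -0.01,  -0.01]]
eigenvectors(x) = [[-0.62+0.00j, -0.02-0.47j, (-0.02+0.47j)], [-0.55+0.00j, -0.04+0.50j, -0.04-0.50j], [-0.56+0.00j, (-0.73+0j), (-0.73-0j)]]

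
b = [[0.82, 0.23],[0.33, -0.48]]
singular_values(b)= [0.88, 0.53]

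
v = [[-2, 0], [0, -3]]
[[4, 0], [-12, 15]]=v @ [[-2, 0], [4, -5]]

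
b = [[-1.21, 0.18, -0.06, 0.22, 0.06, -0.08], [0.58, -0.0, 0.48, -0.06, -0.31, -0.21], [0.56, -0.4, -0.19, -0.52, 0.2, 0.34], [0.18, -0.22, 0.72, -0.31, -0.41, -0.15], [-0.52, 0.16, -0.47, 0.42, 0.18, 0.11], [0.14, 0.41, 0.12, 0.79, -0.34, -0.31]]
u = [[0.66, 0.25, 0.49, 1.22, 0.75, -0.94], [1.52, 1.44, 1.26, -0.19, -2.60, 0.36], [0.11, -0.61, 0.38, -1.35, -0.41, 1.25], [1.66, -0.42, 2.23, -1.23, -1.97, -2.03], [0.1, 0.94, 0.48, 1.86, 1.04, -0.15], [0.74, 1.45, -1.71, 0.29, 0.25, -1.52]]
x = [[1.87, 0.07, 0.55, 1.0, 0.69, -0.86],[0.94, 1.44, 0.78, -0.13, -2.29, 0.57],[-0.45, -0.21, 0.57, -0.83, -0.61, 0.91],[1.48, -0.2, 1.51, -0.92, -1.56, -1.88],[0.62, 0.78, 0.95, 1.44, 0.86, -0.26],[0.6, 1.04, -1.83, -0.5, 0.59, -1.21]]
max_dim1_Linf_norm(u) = 2.6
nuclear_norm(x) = 13.60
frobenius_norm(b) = 2.42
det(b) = -0.00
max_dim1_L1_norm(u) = 9.54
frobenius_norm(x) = 6.37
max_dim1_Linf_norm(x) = 2.29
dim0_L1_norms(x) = [5.96, 3.74, 6.19, 4.82, 6.6, 5.69]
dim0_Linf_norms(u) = [1.66, 1.45, 2.23, 1.86, 2.6, 2.03]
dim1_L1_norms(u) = [4.31, 7.37, 4.11, 9.54, 4.57, 5.96]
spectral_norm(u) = 5.07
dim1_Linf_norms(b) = [1.21, 0.58, 0.56, 0.72, 0.52, 0.79]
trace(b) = -1.84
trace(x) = 2.61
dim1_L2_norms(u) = [1.92, 3.59, 2.02, 4.17, 2.38, 2.83]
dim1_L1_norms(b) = [1.81, 1.64, 2.21, 1.99, 1.86, 2.11]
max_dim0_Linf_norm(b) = 1.21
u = b + x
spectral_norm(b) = 1.82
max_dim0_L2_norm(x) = 3.1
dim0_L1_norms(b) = [3.19, 1.37, 2.04, 2.32, 1.5, 1.2]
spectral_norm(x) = 4.02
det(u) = -21.29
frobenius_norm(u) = 7.20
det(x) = -33.20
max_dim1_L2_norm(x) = 3.37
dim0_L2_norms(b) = [1.56, 0.66, 1.01, 1.1, 0.68, 0.54]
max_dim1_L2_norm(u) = 4.17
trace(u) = 0.77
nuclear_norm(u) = 14.60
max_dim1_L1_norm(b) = 2.21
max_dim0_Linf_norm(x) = 2.29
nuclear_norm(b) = 4.21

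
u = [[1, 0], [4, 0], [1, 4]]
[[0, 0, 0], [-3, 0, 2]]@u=[[0, 0], [-1, 8]]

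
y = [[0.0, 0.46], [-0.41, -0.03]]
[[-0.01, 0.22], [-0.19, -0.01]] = y@[[0.46, -0.02], [-0.02, 0.48]]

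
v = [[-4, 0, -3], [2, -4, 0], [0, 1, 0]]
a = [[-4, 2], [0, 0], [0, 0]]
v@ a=[[16, -8], [-8, 4], [0, 0]]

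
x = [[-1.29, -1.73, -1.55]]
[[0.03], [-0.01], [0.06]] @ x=[[-0.04,  -0.05,  -0.05], [0.01,  0.02,  0.02], [-0.08,  -0.1,  -0.09]]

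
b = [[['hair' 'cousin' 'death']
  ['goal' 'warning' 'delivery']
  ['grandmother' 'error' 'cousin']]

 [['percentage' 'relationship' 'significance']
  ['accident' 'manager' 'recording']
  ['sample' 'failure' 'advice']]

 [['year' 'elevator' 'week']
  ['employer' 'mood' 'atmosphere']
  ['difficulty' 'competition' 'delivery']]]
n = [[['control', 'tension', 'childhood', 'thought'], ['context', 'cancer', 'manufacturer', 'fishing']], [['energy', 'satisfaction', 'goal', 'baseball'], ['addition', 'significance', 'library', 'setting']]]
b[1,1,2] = 'recording'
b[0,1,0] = 'goal'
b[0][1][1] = 'warning'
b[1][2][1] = 'failure'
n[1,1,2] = 'library'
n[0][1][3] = 'fishing'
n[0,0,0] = 'control'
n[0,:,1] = ['tension', 'cancer']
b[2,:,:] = [['year', 'elevator', 'week'], ['employer', 'mood', 'atmosphere'], ['difficulty', 'competition', 'delivery']]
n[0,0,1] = 'tension'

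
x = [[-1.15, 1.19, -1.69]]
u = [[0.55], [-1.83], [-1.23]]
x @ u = [[-0.73]]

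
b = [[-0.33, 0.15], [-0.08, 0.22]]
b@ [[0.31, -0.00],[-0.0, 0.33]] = [[-0.10, 0.05], [-0.02, 0.07]]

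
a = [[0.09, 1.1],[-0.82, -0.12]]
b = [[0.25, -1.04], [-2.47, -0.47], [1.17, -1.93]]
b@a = [[0.88, 0.40],[0.16, -2.66],[1.69, 1.52]]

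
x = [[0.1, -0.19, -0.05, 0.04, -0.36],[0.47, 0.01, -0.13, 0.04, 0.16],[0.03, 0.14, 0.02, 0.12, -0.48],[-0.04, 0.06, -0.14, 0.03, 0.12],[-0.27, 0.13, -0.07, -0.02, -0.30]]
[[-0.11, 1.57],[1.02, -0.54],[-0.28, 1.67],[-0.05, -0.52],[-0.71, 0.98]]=x@[[2.09, 0.16], [0.28, -1.00], [0.24, -0.09], [-0.78, -0.18], [0.61, -3.81]]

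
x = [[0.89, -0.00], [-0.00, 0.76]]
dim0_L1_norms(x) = [0.89, 0.76]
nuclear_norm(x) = 1.65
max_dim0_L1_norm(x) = 0.89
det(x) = 0.68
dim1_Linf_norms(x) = [0.89, 0.76]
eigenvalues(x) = [0.89, 0.76]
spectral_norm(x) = 0.89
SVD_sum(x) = [[0.89, 0.0], [0.0, 0.0]] + [[0.0, 0.0], [0.0, 0.76]]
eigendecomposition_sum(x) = [[0.89, 0.0], [0.0, 0.00]] + [[0.00, 0.0], [0.00, 0.76]]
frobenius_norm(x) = 1.17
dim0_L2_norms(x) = [0.89, 0.76]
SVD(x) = [[1.00, 0.00], [0.00, 1.0]] @ diag([0.89, 0.76]) @ [[1.0, 0.0], [0.0, 1.0]]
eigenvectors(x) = [[1.0, 0.00],[0.0, 1.00]]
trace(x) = 1.65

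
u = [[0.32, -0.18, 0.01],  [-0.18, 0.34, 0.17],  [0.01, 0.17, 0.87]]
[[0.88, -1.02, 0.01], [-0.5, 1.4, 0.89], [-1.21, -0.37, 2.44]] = u @ [[3.48, -0.68, 1.06], [1.2, 4.38, 1.98], [-1.67, -1.27, 2.41]]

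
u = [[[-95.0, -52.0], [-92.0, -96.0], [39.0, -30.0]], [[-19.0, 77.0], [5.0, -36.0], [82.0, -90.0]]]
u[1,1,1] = -36.0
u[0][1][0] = -92.0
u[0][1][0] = -92.0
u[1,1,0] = 5.0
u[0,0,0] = -95.0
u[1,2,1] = -90.0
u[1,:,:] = [[-19.0, 77.0], [5.0, -36.0], [82.0, -90.0]]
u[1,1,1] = -36.0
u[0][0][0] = -95.0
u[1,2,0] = 82.0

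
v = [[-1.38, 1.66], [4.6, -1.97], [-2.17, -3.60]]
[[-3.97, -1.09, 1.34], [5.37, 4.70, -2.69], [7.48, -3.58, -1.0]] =v @ [[0.22,1.15,-0.37], [-2.21,0.30,0.5]]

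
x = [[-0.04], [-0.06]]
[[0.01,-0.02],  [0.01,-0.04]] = x @ [[-0.17, 0.60]]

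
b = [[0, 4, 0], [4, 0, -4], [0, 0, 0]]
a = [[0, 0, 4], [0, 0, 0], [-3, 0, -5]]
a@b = [[0, 0, 0], [0, 0, 0], [0, -12, 0]]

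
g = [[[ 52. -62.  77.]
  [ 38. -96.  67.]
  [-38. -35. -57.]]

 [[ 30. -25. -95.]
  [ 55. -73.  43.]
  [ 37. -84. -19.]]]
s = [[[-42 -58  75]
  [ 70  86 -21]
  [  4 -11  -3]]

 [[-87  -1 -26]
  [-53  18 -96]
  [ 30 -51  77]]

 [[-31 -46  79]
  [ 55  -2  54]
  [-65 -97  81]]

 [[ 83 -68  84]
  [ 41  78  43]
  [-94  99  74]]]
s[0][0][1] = -58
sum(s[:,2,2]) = 229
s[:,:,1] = [[-58, 86, -11], [-1, 18, -51], [-46, -2, -97], [-68, 78, 99]]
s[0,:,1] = [-58, 86, -11]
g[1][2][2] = -19.0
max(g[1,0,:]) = 30.0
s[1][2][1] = -51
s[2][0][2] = 79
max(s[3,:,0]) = 83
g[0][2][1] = -35.0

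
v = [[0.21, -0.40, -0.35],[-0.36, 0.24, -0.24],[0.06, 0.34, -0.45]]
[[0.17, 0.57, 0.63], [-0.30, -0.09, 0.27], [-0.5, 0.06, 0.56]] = v @ [[-0.04, 0.21, 0.05], [-0.85, -0.74, -0.28], [0.46, -0.67, -1.46]]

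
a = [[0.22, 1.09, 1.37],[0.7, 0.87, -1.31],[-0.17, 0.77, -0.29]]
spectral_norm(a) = 1.94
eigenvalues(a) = [(1.37+0j), (-0.29+1.03j), (-0.29-1.03j)]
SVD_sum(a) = [[-0.23, 0.00, 1.30], [0.24, -0.0, -1.39], [0.04, -0.00, -0.25]] + [[0.35, 1.12, 0.06], [0.29, 0.93, 0.05], [0.2, 0.64, 0.03]] + [[0.10, -0.03, 0.02], [0.17, -0.05, 0.03], [-0.41, 0.13, -0.07]]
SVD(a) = [[0.68, 0.7, -0.22],  [-0.72, 0.59, -0.36],  [-0.13, 0.40, 0.91]] @ diag([1.9434572303392348, 1.664080280807515, 0.4859123510158311]) @ [[-0.17,0.0,0.98],[0.3,0.95,0.05],[-0.94,0.30,-0.17]]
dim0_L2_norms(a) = [0.75, 1.59, 1.92]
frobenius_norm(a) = 2.60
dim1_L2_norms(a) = [1.76, 1.72, 0.84]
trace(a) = 0.80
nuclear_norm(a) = 4.09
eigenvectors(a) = [[(0.78+0j), -0.74+0.00j, (-0.74-0j)],[(0.59+0j), (0.46-0.12j), 0.46+0.12j],[(0.19+0j), (-0.09-0.46j), (-0.09+0.46j)]]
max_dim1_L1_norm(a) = 2.88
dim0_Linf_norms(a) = [0.7, 1.09, 1.37]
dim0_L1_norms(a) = [1.09, 2.73, 2.97]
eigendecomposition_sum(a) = [[0.66+0.00j,1.03+0.00j,(-0.26+0j)], [0.50+0.00j,0.77+0.00j,(-0.2+0j)], [(0.16+0j),(0.25+0j),(-0.06+0j)]] + [[-0.22+0.22j, (0.03-0.41j), 0.82+0.33j], [0.10-0.17j, (0.05+0.26j), -0.56-0.07j], [-0.17-0.11j, (0.26-0.03j), -0.11+0.55j]] + [[-0.22-0.22j, 0.03+0.41j, (0.82-0.33j)], [(0.1+0.17j), 0.05-0.26j, -0.56+0.07j], [(-0.17+0.11j), 0.26+0.03j, (-0.11-0.55j)]]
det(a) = 1.57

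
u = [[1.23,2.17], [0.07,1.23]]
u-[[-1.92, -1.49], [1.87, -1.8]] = [[3.15, 3.66], [-1.8, 3.03]]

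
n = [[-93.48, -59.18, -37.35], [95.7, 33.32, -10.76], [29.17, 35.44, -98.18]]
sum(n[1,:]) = 118.26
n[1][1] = 33.32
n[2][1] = 35.44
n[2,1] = 35.44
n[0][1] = -59.18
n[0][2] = -37.35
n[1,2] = -10.76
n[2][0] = 29.17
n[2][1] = 35.44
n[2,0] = 29.17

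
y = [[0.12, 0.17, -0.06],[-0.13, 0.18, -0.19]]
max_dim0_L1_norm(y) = 0.35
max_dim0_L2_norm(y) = 0.25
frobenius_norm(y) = 0.36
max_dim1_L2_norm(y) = 0.29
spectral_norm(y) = 0.31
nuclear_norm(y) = 0.50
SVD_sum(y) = [[-0.03, 0.11, -0.09], [-0.05, 0.21, -0.18]] + [[0.15, 0.06, 0.03],[-0.08, -0.03, -0.01]]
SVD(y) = [[-0.45, -0.89], [-0.89, 0.45]] @ diag([0.31436119803279494, 0.18296731175646067]) @ [[0.2, -0.76, 0.63],[-0.91, -0.38, -0.18]]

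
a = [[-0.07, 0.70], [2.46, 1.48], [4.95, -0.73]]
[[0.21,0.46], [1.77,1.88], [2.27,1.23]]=a @ [[0.51, 0.35], [0.35, 0.69]]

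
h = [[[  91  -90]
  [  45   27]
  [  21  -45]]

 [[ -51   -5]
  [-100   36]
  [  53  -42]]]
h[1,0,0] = -51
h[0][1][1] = 27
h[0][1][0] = 45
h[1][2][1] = -42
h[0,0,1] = -90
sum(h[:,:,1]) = -119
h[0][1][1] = 27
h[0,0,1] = -90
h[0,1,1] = 27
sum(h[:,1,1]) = 63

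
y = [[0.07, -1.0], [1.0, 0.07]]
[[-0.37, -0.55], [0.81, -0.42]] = y@[[0.78,-0.46], [0.42,0.52]]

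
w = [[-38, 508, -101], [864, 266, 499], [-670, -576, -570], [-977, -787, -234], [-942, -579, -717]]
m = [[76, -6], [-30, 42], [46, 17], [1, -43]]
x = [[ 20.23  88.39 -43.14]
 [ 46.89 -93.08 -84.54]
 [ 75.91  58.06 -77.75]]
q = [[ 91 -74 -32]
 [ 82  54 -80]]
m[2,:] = [46, 17]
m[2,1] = 17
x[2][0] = 75.91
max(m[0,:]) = 76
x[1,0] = 46.89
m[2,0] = 46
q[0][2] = -32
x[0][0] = 20.23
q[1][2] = -80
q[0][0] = 91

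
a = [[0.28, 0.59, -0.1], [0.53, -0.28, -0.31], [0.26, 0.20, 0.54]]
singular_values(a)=[0.76, 0.68, 0.5]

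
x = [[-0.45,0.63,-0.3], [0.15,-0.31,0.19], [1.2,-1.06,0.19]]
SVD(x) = [[-0.44, 0.68, 0.59], [0.19, -0.57, 0.8], [0.88, 0.46, 0.12]] @ diag([1.8312944596440155, 0.3002373881918092, 0.004255914577826119]) @ [[0.70, -0.69, 0.18], [0.56, 0.37, -0.74], [-0.45, -0.62, -0.64]]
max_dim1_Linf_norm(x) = 1.2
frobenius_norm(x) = 1.86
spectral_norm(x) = 1.83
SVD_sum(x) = [[-0.56, 0.56, -0.15], [0.25, -0.24, 0.06], [1.12, -1.11, 0.29]] + [[0.11, 0.07, -0.15], [-0.1, -0.06, 0.13], [0.08, 0.05, -0.10]] + [[-0.00, -0.00, -0.0], [-0.0, -0.00, -0.00], [-0.00, -0.00, -0.0]]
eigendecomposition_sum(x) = [[-0.22+0.15j,0.32-0.01j,-0.15-0.09j],[(0.08-0.13j),-0.15+0.08j,(0.1+0.01j)],[0.60+0.11j,(-0.53-0.47j),0.10+0.38j]] + [[(-0.22-0.15j), (0.32+0.01j), -0.15+0.09j], [0.08+0.13j, -0.15-0.08j, 0.10-0.01j], [0.60-0.11j, (-0.53+0.47j), 0.10-0.38j]] + [[(-0-0j), -0.00+0.00j, (-0-0j)], [-0.00-0.00j, -0.00+0.00j, (-0-0j)], [(-0-0j), (-0+0j), -0.00-0.00j]]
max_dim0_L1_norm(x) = 2.0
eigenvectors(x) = [[-0.28+0.28j, (-0.28-0.28j), 0.44+0.00j], [0.08-0.20j, (0.08+0.2j), (0.62+0j)], [0.89+0.00j, (0.89-0j), 0.65+0.00j]]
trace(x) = -0.57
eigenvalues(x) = [(-0.28+0.62j), (-0.28-0.62j), (-0.01+0j)]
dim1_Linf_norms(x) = [0.63, 0.31, 1.2]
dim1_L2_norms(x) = [0.83, 0.39, 1.61]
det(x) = -0.00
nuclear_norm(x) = 2.14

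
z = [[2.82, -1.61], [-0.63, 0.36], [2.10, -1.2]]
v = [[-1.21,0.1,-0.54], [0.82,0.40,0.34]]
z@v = [[-4.73, -0.36, -2.07],  [1.06, 0.08, 0.46],  [-3.52, -0.27, -1.54]]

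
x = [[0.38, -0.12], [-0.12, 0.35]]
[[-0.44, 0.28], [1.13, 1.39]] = x @ [[-0.14,2.23], [3.19,4.74]]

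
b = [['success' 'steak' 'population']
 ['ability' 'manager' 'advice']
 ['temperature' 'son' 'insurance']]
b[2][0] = 'temperature'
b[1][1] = 'manager'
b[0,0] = 'success'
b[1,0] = 'ability'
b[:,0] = ['success', 'ability', 'temperature']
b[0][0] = 'success'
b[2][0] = 'temperature'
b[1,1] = 'manager'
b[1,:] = ['ability', 'manager', 'advice']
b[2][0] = 'temperature'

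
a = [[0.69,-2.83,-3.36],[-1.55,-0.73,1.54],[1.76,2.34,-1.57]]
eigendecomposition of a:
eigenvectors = [[(0.5+0.2j), 0.50-0.20j, (-0.87+0j)], [(-0.41+0.05j), (-0.41-0.05j), (0.47+0j)], [0.73+0.00j, (0.73-0j), -0.13+0.00j]]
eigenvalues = [(-1.66+0.63j), (-1.66-0.63j), (1.71+0j)]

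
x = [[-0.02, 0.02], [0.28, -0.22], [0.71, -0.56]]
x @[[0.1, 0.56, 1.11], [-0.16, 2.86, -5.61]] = [[-0.01, 0.05, -0.13], [0.06, -0.47, 1.55], [0.16, -1.20, 3.93]]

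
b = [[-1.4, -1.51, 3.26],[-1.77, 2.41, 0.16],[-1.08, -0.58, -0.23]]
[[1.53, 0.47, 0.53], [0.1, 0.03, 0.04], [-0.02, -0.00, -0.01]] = b@[[-0.06, -0.02, -0.02], [-0.03, -0.01, -0.01], [0.43, 0.13, 0.15]]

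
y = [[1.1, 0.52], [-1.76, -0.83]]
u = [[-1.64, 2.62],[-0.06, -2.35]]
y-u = [[2.74, -2.10], [-1.7, 1.52]]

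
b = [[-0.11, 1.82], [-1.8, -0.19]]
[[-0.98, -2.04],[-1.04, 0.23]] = b @ [[0.63, -0.01],[-0.5, -1.12]]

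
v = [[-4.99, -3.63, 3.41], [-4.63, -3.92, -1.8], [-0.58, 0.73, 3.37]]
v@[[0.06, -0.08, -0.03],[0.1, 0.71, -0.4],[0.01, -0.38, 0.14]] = [[-0.63, -3.47, 2.08], [-0.69, -1.73, 1.45], [0.07, -0.72, 0.20]]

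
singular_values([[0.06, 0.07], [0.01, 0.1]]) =[0.13, 0.04]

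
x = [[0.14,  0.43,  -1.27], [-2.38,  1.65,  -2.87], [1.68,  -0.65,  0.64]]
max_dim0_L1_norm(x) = 4.78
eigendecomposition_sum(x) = [[0.07+1.52j, (0.21-0.5j), (-0.64+0.31j)], [(-1.18+2.86j), 0.82-0.73j, -1.44+0.03j], [(0.84-0.38j), (-0.33-0.01j), 0.32+0.29j]] + [[0.07-1.52j, (0.21+0.5j), (-0.64-0.31j)], [-1.18-2.86j, 0.82+0.73j, -1.44-0.03j], [0.84+0.38j, (-0.33+0.01j), 0.32-0.29j]] + [[(-0-0j), 0.00+0.00j, -0j],  [(-0.01-0j), (0.01+0j), (0.01-0j)],  [-0.00-0.00j, 0.00+0.00j, 0.00-0.00j]]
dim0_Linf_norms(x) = [2.38, 1.65, 2.87]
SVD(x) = [[0.21, -0.75, -0.63], [0.90, -0.1, 0.42], [-0.38, -0.66, 0.65]] @ diag([4.526098696165962, 1.268902270497999, 0.004197676716063149]) @ [[-0.61, 0.40, -0.68], [-0.76, -0.05, 0.65], [0.23, 0.91, 0.34]]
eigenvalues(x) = [(1.21+1.09j), (1.21-1.09j), (0.01+0j)]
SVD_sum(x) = [[-0.58,0.39,-0.65], [-2.48,1.64,-2.79], [1.05,-0.69,1.18]] + [[0.72, 0.05, -0.61],[0.10, 0.01, -0.08],[0.63, 0.04, -0.54]] + [[-0.0, -0.00, -0.00], [0.00, 0.0, 0.0], [0.00, 0.0, 0.0]]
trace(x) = 2.43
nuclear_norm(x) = 5.80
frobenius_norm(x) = 4.70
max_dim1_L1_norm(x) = 6.9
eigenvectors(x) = [[0.39-0.18j, (0.39+0.18j), 0.23+0.00j], [0.87+0.00j, (0.87-0j), 0.91+0.00j], [(-0.19-0.18j), -0.19+0.18j, 0.33+0.00j]]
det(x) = 0.02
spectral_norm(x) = 4.53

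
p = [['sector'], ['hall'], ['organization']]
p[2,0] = 'organization'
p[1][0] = 'hall'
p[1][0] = 'hall'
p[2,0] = 'organization'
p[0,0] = 'sector'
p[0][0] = 'sector'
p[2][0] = 'organization'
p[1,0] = 'hall'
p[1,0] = 'hall'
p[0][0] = 'sector'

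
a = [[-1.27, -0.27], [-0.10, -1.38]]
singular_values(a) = [1.52, 1.13]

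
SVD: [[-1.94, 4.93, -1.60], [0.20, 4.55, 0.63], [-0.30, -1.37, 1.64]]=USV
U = [[-0.77, -0.47, -0.44], [-0.60, 0.76, 0.24], [0.22, 0.44, -0.87]]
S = [7.05, 2.24, 1.3]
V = [[0.18, -0.97, 0.17], [0.42, 0.23, 0.88], [0.89, 0.09, -0.45]]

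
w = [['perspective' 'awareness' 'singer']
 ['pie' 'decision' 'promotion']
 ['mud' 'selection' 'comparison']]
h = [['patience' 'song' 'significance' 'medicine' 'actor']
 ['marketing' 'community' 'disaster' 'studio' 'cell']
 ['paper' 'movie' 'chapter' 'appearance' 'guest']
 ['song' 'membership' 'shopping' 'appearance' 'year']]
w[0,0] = 'perspective'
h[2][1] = 'movie'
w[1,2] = 'promotion'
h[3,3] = 'appearance'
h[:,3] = ['medicine', 'studio', 'appearance', 'appearance']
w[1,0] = 'pie'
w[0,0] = 'perspective'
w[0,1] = 'awareness'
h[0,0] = 'patience'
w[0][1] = 'awareness'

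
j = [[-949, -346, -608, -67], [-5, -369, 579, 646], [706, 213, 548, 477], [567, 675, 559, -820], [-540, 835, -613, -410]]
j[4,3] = -410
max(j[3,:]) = 675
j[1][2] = 579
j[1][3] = 646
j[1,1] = -369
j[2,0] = 706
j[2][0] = 706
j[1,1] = -369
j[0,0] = -949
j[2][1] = 213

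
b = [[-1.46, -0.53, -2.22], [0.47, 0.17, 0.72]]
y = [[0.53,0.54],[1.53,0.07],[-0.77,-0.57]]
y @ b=[[-0.52, -0.19, -0.79], [-2.2, -0.8, -3.35], [0.86, 0.31, 1.30]]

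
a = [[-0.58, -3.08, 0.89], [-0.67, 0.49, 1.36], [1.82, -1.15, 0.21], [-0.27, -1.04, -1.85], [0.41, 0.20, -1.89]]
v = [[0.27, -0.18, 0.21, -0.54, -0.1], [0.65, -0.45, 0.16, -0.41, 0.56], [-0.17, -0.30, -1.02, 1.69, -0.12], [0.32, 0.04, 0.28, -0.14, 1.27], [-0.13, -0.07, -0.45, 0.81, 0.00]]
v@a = [[0.45, -0.62, 1.23],[0.56, -1.87, -0.3],[-2.06, -0.23, -3.67],[0.86, -0.89, -1.74],[-0.92, 0.04, -1.80]]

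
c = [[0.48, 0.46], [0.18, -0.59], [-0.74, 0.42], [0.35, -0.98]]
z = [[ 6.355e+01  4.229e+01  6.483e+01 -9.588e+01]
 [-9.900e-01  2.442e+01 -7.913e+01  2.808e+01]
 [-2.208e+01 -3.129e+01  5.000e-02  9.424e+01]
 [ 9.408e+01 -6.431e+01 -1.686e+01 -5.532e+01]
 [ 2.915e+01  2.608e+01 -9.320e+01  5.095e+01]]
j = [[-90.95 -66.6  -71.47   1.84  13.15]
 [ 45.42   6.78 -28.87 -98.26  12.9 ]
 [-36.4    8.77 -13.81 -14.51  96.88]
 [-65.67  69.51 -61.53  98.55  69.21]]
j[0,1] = -66.6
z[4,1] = 26.08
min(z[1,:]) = -79.13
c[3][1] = -0.982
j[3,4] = 69.21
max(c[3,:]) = 0.348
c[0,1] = 0.464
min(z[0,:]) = -95.88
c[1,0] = 0.181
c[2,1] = 0.419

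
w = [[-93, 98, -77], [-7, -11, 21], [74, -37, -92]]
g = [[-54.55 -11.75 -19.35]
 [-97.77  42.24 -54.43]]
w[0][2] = -77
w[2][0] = 74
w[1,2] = 21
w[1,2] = 21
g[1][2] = -54.43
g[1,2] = -54.43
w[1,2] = 21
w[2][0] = 74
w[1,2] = 21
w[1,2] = 21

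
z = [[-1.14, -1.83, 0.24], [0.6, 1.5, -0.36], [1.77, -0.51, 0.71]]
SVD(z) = [[-0.79, 0.08, 0.61],[0.58, -0.23, 0.78],[0.20, 0.97, 0.13]] @ diag([2.7442454182421563, 1.951940038215515, 0.042978735069144326]) @ [[0.59, 0.80, -0.09], [0.76, -0.51, 0.41], [0.28, -0.31, -0.91]]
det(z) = 0.23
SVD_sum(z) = [[-1.27, -1.74, 0.2],[0.93, 1.28, -0.15],[0.33, 0.45, -0.05]] + [[0.12, -0.08, 0.06], [-0.34, 0.23, -0.18], [1.44, -0.96, 0.77]] + [[0.01, -0.01, -0.02], [0.01, -0.01, -0.03], [0.00, -0.0, -0.01]]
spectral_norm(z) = 2.74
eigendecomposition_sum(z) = [[-0.58-0.67j, -0.51-0.75j, (-0.03-0.11j)], [0.31+0.56j, (0.25+0.61j), 0.00+0.08j], [0.87+1.57j, (0.71+1.71j), 0.01+0.23j]] + [[(-0.58+0.67j), -0.51+0.75j, -0.03+0.11j], [0.31-0.56j, 0.25-0.61j, -0.08j], [0.87-1.57j, 0.71-1.71j, (0.01-0.23j)]] + [[0.01-0.00j, -0.80-0.00j, 0.29-0.00j], [-0.01+0.00j, 1.00+0.00j, (-0.36+0j)], [0.03-0.00j, (-1.93-0j), (0.7-0j)]]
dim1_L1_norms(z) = [3.21, 2.46, 2.99]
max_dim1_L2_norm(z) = 2.17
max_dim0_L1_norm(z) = 3.84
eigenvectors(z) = [[(0.41-0.09j), (0.41+0.09j), (0.35+0j)], [(-0.3-0j), -0.30+0.00j, (-0.43+0j)], [-0.86+0.00j, -0.86-0.00j, 0.83+0.00j]]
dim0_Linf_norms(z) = [1.77, 1.83, 0.71]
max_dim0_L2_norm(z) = 2.42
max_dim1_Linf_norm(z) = 1.83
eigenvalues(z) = [(-0.32+0.18j), (-0.32-0.18j), (1.71+0j)]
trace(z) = 1.07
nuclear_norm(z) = 4.74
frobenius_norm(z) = 3.37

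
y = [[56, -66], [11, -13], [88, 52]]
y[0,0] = 56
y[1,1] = -13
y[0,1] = -66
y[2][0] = 88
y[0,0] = 56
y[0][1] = -66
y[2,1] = 52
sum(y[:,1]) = -27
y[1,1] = -13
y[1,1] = -13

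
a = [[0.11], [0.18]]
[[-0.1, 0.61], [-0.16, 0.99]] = a @ [[-0.9,5.51]]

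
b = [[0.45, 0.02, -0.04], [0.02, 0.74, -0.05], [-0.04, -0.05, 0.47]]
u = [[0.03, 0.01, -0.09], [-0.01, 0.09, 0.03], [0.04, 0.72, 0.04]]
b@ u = [[0.01, -0.02, -0.04], [-0.01, 0.03, 0.02], [0.02, 0.33, 0.02]]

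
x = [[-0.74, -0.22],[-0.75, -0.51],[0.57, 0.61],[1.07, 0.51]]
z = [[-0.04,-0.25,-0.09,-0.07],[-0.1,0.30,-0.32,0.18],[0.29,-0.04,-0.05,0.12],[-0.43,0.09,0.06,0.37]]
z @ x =[[0.09, 0.05], [-0.14, -0.23], [-0.08, -0.01], [0.68, 0.27]]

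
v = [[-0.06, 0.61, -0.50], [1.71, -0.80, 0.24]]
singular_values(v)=[1.94, 0.68]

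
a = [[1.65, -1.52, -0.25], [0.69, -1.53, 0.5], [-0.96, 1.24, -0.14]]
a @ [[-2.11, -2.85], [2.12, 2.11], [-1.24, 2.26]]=[[-6.39, -8.47], [-5.32, -4.06], [4.83, 5.04]]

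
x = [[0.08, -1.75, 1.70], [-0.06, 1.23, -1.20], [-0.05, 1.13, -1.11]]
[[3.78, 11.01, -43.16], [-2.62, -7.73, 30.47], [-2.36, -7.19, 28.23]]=x @ [[-0.26, -10.03, 3.38], [-8.33, -1.6, -3.21], [-6.34, 5.30, -28.85]]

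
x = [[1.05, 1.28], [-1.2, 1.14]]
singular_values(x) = [1.71, 1.59]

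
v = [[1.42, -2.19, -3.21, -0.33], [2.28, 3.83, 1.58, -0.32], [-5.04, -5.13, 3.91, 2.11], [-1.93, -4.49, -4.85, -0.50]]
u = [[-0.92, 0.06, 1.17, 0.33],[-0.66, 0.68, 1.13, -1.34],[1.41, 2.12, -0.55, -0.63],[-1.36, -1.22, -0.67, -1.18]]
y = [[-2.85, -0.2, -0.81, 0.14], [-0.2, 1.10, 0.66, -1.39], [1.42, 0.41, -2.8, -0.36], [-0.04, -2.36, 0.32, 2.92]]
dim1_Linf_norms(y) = [2.85, 1.39, 2.8, 2.92]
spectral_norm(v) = 9.82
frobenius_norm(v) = 12.60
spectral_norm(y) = 4.25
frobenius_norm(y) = 6.07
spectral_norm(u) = 3.17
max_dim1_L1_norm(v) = 16.19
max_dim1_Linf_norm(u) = 2.12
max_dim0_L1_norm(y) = 4.81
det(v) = -1.02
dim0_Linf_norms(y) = [2.85, 2.36, 2.8, 2.92]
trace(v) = 8.66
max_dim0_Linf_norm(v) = 5.13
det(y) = 0.11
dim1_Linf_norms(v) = [3.21, 3.83, 5.13, 4.85]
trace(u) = -1.97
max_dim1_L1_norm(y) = 5.64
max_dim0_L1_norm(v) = 15.64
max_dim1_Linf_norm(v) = 5.13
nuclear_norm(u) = 7.65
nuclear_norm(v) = 19.05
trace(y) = -1.63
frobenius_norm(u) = 4.32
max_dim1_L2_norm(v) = 8.45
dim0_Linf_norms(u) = [1.41, 2.12, 1.17, 1.34]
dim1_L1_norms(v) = [7.15, 8.01, 16.19, 11.77]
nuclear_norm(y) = 10.35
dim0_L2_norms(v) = [6.03, 8.12, 7.18, 2.22]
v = y @ u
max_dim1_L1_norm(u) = 4.71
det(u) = -4.98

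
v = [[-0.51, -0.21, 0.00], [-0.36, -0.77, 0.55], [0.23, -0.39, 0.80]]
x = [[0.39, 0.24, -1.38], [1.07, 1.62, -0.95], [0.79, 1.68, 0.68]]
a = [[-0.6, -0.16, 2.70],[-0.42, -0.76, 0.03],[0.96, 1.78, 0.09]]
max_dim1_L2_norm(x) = 2.16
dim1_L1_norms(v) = [0.72, 1.68, 1.42]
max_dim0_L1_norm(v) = 1.37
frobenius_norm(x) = 3.27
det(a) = 0.01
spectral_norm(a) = 2.80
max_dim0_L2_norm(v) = 0.97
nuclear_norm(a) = 4.97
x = v @ a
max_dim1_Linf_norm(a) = 2.7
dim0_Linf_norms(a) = [0.96, 1.78, 2.7]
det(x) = -0.02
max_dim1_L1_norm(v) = 1.68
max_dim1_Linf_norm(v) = 0.8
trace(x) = 2.69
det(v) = 0.12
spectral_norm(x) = 2.76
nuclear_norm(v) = 2.13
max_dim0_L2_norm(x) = 2.35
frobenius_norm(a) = 3.54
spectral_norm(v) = 1.28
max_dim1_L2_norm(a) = 2.77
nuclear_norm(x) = 4.52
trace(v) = -0.48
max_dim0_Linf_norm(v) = 0.8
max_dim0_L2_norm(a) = 2.7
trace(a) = -1.27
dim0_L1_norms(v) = [1.1, 1.37, 1.35]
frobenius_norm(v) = 1.47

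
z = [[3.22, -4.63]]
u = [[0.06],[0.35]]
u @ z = [[0.19,-0.28], [1.13,-1.62]]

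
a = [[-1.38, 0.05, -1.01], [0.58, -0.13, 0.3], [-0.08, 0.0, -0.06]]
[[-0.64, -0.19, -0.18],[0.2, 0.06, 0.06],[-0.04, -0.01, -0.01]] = a@[[0.09, 0.03, 0.02], [0.03, 0.01, 0.01], [0.51, 0.15, 0.15]]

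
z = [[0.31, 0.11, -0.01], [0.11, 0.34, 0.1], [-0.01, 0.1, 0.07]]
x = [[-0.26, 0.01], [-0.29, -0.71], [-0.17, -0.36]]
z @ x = [[-0.11, -0.07], [-0.14, -0.28], [-0.04, -0.1]]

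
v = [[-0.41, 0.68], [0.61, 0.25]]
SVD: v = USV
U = [[-0.94,0.34], [0.34,0.94]]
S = [0.81, 0.64]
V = [[0.73, -0.69],[0.69, 0.73]]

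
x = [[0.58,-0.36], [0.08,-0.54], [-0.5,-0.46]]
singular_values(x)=[0.8, 0.76]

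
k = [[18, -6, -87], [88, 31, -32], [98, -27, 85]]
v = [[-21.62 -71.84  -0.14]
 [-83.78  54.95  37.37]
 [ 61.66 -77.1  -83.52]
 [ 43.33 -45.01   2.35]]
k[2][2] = 85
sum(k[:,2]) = -34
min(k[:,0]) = 18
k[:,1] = [-6, 31, -27]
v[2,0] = 61.66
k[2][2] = 85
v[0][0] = -21.62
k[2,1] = -27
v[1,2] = 37.37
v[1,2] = 37.37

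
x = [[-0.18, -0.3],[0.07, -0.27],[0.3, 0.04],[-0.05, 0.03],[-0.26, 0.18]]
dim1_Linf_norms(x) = [0.3, 0.27, 0.3, 0.05, 0.26]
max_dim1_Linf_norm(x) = 0.3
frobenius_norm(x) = 0.63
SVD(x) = [[-0.25, 0.75], [-0.56, 0.27], [-0.37, -0.57], [0.12, 0.04], [0.68, 0.19]] @ diag([0.4458884978400537, 0.443151720626176]) @ [[-0.65, 0.76], [-0.76, -0.65]]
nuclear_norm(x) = 0.89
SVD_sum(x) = [[0.07, -0.09], [0.16, -0.19], [0.11, -0.12], [-0.04, 0.04], [-0.20, 0.23]] + [[-0.25,-0.21], [-0.09,-0.08], [0.19,0.16], [-0.01,-0.01], [-0.06,-0.05]]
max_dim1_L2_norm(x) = 0.35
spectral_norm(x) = 0.45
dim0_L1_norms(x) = [0.86, 0.82]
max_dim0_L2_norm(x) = 0.44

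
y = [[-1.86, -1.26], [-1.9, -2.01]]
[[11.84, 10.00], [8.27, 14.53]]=y@[[-9.94, -1.34], [5.28, -5.96]]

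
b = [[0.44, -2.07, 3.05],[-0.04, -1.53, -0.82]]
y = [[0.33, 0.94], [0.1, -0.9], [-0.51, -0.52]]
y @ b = [[0.11, -2.12, 0.24],  [0.08, 1.17, 1.04],  [-0.20, 1.85, -1.13]]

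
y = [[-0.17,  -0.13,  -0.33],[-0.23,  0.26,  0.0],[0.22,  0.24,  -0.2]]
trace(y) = -0.11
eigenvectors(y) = [[-0.04-0.68j, -0.04+0.68j, (-0.37+0j)], [(0.13-0.24j), 0.13+0.24j, 0.90+0.00j], [-0.68+0.00j, -0.68-0.00j, 0.24+0.00j]]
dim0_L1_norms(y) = [0.62, 0.63, 0.53]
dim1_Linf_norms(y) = [0.33, 0.26, 0.24]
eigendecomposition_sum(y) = [[(-0.11+0.13j), -0.00+0.08j, -0.15-0.10j], [(-0.06+0.02j), -0.02+0.03j, -0.03-0.07j], [(0.12+0.11j), (0.08+0.01j), -0.11+0.15j]] + [[-0.11-0.13j,-0.00-0.08j,(-0.15+0.1j)], [(-0.06-0.02j),(-0.02-0.03j),(-0.03+0.07j)], [0.12-0.11j,(0.08-0.01j),(-0.11-0.15j)]] + [[(0.04+0j), -0.12+0.00j, (-0.03-0j)], [(-0.1-0j), (0.3-0j), 0.06+0.00j], [(-0.03-0j), (0.08-0j), 0.02+0.00j]]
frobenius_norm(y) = 0.65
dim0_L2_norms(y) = [0.36, 0.38, 0.39]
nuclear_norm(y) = 1.12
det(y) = 0.05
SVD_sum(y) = [[-0.22, -0.13, -0.29], [-0.02, -0.01, -0.03], [0.03, 0.02, 0.04]] + [[0.01,0.03,-0.02], [0.04,0.12,-0.08], [0.09,0.28,-0.20]] + [[0.04, -0.03, -0.02], [-0.25, 0.16, 0.11], [0.1, -0.06, -0.04]]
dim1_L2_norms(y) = [0.39, 0.35, 0.38]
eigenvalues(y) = [(-0.23+0.3j), (-0.23-0.3j), (0.36+0j)]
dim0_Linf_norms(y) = [0.23, 0.26, 0.33]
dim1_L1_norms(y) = [0.63, 0.49, 0.66]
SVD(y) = [[0.98, 0.09, 0.15], [0.1, 0.38, -0.92], [-0.14, 0.92, 0.36]] @ diag([0.3944851757599848, 0.38804125799483924, 0.3391245025051957]) @ [[-0.56, -0.34, -0.75], [0.26, 0.79, -0.56], [0.79, -0.51, -0.36]]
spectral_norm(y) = 0.39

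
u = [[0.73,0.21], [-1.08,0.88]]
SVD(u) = [[-0.35, 0.94], [0.94, 0.35]] @ diag([1.4729461619207966, 0.5901098237470669]) @ [[-0.86, 0.51],[0.51, 0.86]]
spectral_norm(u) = 1.47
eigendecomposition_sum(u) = [[(0.36+0.3j), (0.1-0.18j)], [(-0.54+0.92j), 0.44+0.17j]] + [[(0.36-0.3j), 0.10+0.18j], [(-0.54-0.92j), (0.44-0.17j)]]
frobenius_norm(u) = 1.59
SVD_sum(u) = [[0.45, -0.27],[-1.19, 0.7]] + [[0.28,0.48], [0.11,0.18]]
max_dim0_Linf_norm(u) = 1.08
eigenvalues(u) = [(0.8+0.47j), (0.8-0.47j)]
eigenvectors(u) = [[(-0.06+0.4j), (-0.06-0.4j)],[(-0.91+0j), -0.91-0.00j]]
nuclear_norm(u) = 2.06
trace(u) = 1.61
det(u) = 0.87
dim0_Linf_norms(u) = [1.08, 0.88]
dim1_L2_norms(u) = [0.76, 1.39]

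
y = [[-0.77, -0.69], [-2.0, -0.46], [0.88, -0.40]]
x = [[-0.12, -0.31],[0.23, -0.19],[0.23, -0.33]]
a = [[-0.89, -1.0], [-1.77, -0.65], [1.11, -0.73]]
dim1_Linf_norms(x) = [0.31, 0.23, 0.33]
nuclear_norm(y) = 3.14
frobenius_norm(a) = 2.67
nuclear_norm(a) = 3.60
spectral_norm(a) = 2.36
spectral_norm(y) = 2.37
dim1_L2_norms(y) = [1.03, 2.05, 0.97]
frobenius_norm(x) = 0.60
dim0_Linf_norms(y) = [2.0, 0.69]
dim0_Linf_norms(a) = [1.77, 1.0]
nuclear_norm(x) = 0.81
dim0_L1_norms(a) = [3.77, 2.38]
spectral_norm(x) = 0.53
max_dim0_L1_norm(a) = 3.77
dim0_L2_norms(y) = [2.32, 0.92]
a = x + y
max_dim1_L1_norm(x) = 0.56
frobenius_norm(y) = 2.49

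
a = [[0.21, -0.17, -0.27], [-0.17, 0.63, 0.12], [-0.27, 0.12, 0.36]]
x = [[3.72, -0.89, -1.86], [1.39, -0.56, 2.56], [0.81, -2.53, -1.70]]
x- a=[[3.51, -0.72, -1.59], [1.56, -1.19, 2.44], [1.08, -2.65, -2.06]]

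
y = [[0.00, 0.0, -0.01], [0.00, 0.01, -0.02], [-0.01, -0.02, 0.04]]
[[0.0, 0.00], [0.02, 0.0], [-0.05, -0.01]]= y@[[0.58, 0.09], [2.15, 0.32], [-0.12, -0.02]]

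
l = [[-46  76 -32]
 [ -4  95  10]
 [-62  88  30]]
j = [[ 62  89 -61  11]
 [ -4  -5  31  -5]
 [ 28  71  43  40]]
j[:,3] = [11, -5, 40]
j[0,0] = 62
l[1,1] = 95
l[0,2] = -32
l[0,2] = -32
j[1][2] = 31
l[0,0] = -46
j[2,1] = 71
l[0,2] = -32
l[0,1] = 76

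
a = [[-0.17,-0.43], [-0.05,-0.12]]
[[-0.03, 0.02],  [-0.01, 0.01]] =a@[[0.40, -0.21], [-0.09, 0.04]]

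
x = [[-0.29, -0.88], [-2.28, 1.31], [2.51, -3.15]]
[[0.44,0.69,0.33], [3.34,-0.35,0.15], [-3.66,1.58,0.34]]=x@[[-1.47, -0.25, -0.24],[-0.01, -0.7, -0.30]]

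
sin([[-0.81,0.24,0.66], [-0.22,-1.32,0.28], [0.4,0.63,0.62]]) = [[-0.7, 0.19, 0.58], [-0.07, -0.94, 0.18], [0.31, 0.49, 0.57]]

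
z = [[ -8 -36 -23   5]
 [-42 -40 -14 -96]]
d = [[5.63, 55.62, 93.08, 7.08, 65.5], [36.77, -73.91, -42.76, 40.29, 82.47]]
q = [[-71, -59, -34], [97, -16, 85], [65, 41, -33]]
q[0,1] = -59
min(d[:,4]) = 65.5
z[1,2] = -14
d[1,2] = -42.76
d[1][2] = -42.76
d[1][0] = 36.77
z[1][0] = -42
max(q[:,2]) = 85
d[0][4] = 65.5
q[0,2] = -34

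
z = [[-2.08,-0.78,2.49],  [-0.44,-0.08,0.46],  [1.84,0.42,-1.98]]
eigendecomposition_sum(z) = [[-2.15, -0.64, 2.44], [-0.42, -0.12, 0.47], [1.78, 0.53, -2.02]] + [[0.07, -0.14, 0.05], [-0.02, 0.04, -0.02], [0.06, -0.11, 0.04]] + [[0.0, 0.00, 0.00], [0.00, 0.0, 0.0], [0.00, 0.0, 0.0]]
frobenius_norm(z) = 4.36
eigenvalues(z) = [-4.3, 0.15, 0.0]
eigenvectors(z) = [[0.76,0.76,0.57], [0.15,-0.23,0.52], [-0.63,0.61,0.64]]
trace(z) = -4.14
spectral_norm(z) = 4.36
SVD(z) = [[-0.77, 0.64, 0.06], [-0.15, -0.27, 0.95], [0.63, 0.72, 0.3]] @ diag([4.357030482532503, 0.21255865799246285, 0.002047240833317021]) @ [[0.64, 0.2, -0.74], [0.51, -0.83, 0.22], [0.57, 0.52, 0.64]]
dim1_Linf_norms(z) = [2.49, 0.46, 1.98]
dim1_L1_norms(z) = [5.35, 0.98, 4.24]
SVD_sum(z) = [[-2.15,-0.67,2.46], [-0.41,-0.13,0.47], [1.76,0.55,-2.01]] + [[0.07, -0.11, 0.03], [-0.03, 0.05, -0.01], [0.08, -0.13, 0.03]] + [[0.0,  0.0,  0.0], [0.00,  0.0,  0.00], [0.0,  0.00,  0.0]]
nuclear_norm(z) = 4.57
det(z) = -0.00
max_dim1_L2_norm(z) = 3.34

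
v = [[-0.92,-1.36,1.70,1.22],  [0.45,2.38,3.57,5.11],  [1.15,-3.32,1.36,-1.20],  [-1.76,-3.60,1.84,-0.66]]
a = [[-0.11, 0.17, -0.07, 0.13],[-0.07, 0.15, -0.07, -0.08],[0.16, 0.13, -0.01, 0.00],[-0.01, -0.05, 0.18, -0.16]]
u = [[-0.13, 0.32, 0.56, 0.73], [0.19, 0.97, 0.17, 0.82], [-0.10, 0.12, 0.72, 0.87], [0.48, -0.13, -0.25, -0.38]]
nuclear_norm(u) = 3.16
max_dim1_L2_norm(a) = 0.25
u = a @ v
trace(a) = -0.13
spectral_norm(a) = 0.34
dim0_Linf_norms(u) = [0.48, 0.97, 0.72, 0.87]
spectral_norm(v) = 7.12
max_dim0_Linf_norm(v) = 5.11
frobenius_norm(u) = 2.10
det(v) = 22.43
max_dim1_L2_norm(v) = 6.69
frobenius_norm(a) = 0.45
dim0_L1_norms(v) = [4.28, 10.66, 8.47, 8.19]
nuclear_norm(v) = 15.18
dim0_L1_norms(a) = [0.35, 0.5, 0.33, 0.37]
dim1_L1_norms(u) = [1.74, 2.15, 1.81, 1.24]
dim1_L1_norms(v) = [5.2, 11.51, 7.03, 7.86]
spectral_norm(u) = 1.89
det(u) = 0.03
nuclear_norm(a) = 0.84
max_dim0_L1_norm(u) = 2.8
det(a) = 0.00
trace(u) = 1.18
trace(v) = 2.16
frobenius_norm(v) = 9.34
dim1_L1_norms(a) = [0.48, 0.37, 0.3, 0.4]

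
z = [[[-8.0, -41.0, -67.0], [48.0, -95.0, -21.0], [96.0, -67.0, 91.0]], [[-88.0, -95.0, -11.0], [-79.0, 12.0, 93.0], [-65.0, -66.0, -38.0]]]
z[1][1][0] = -79.0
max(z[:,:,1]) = 12.0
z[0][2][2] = 91.0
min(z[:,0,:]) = -95.0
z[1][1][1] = 12.0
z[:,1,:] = [[48.0, -95.0, -21.0], [-79.0, 12.0, 93.0]]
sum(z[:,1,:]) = -42.0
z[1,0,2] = -11.0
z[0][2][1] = -67.0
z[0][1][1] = -95.0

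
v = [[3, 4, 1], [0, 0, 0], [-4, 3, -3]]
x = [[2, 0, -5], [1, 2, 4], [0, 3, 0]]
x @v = [[26, -7, 17], [-13, 16, -11], [0, 0, 0]]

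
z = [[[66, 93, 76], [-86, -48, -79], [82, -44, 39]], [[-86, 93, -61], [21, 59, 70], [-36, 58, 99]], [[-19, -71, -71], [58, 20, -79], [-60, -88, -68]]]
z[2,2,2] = -68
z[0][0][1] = 93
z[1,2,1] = 58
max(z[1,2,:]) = 99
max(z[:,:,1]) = 93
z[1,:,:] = [[-86, 93, -61], [21, 59, 70], [-36, 58, 99]]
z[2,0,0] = -19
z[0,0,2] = 76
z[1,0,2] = -61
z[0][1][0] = -86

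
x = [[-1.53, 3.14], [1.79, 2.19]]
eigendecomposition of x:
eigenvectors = [[-0.94, -0.54], [0.34, -0.84]]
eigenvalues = [-2.68, 3.34]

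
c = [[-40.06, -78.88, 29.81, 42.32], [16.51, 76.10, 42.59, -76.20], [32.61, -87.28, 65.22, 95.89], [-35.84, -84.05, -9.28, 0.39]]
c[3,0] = -35.84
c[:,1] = [-78.88, 76.1, -87.28, -84.05]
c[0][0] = -40.06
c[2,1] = -87.28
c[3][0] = -35.84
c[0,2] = 29.81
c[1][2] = 42.59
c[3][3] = 0.39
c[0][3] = 42.32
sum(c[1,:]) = 58.999999999999986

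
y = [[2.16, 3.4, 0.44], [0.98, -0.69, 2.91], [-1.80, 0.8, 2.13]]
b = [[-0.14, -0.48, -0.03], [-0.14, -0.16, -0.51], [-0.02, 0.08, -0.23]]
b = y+[[-2.30, -3.88, -0.47], [-1.12, 0.53, -3.42], [1.78, -0.72, -2.36]]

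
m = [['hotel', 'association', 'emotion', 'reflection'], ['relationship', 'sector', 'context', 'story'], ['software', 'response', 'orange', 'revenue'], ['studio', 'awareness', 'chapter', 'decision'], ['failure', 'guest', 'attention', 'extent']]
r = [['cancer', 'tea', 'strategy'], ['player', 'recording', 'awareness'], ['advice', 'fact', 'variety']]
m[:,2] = ['emotion', 'context', 'orange', 'chapter', 'attention']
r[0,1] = 'tea'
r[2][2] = 'variety'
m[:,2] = ['emotion', 'context', 'orange', 'chapter', 'attention']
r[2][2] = 'variety'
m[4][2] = 'attention'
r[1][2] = 'awareness'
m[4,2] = 'attention'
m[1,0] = 'relationship'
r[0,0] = 'cancer'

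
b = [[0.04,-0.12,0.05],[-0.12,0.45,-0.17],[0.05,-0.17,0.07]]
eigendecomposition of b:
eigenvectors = [[-0.25, 0.76, -0.6], [0.90, 0.40, 0.14], [-0.35, 0.51, 0.79]]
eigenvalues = [0.55, 0.01, 0.0]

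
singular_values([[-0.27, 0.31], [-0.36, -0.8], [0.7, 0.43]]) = [1.15, 0.54]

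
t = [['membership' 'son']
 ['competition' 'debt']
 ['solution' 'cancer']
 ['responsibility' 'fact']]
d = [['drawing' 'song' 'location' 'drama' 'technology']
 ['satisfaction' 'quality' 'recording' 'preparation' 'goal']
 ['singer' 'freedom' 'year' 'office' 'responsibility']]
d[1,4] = 'goal'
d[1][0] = 'satisfaction'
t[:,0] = ['membership', 'competition', 'solution', 'responsibility']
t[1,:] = ['competition', 'debt']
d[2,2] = 'year'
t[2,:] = ['solution', 'cancer']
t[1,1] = 'debt'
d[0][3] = 'drama'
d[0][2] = 'location'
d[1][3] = 'preparation'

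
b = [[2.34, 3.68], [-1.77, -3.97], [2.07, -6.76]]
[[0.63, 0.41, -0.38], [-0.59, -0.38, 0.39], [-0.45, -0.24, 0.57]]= b @ [[0.11, 0.08, -0.02], [0.10, 0.06, -0.09]]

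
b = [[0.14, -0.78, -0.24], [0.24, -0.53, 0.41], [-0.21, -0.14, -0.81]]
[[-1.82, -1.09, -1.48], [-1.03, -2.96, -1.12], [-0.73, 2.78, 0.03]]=b@[[2.95,  -0.20,  -3.06], [2.98,  2.54,  1.17], [-0.38,  -3.82,  0.56]]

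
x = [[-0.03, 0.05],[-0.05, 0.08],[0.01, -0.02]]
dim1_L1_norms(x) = [0.08, 0.13, 0.03]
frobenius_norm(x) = 0.11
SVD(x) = [[-0.52, 0.26], [-0.83, -0.37], [0.20, -0.89]] @ diag([0.11311635948052692, 0.002165460198712339]) @ [[0.52, -0.85], [0.85, 0.52]]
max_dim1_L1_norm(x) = 0.13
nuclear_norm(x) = 0.12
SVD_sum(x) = [[-0.03, 0.05], [-0.05, 0.08], [0.01, -0.02]] + [[0.00, 0.0], [-0.0, -0.00], [-0.00, -0.00]]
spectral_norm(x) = 0.11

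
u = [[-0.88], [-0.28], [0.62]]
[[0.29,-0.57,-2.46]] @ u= [[-1.62]]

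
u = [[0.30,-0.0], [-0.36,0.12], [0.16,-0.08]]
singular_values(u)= [0.51, 0.09]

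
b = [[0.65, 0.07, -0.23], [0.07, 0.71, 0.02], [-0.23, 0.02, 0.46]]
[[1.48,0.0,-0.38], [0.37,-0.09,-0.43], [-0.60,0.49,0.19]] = b @ [[2.16, 0.50, -0.46], [0.31, -0.21, -0.57], [-0.24, 1.33, 0.20]]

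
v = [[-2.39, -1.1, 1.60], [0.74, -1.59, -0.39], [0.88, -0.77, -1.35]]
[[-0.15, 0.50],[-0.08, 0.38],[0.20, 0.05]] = v@ [[-0.14, -0.01], [0.05, -0.27], [-0.27, 0.11]]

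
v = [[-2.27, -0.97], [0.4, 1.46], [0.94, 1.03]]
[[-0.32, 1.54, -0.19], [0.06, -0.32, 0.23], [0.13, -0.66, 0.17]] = v@ [[0.14, -0.66, 0.02], [-0.00, -0.04, 0.15]]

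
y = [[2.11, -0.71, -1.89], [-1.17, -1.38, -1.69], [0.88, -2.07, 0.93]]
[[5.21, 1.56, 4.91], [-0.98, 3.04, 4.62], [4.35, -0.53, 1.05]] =y@[[2.13, -0.43, 0.23], [-1.17, -0.44, -1.25], [0.06, -1.14, -1.87]]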